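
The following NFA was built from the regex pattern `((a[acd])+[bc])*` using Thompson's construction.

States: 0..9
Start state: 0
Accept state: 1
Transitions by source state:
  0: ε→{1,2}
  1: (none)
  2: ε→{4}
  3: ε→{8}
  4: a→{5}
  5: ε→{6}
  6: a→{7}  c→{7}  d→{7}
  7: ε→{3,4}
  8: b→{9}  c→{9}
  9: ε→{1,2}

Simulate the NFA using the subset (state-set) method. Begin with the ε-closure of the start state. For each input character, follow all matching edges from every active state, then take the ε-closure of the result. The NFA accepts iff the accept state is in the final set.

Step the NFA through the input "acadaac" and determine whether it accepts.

S₀ = ε-closure({0}) = {0,1,2,4}
'a' @ 1: {5,6}
'c' @ 2: {3,4,7,8}
'a' @ 3: {5,6}
'd' @ 4: {3,4,7,8}
'a' @ 5: {5,6}
'a' @ 6: {3,4,7,8}
'c' @ 7: {1,2,4,9}  [accepting]
final: {1,2,4,9}; accept 1 in set

Answer: ACCEPT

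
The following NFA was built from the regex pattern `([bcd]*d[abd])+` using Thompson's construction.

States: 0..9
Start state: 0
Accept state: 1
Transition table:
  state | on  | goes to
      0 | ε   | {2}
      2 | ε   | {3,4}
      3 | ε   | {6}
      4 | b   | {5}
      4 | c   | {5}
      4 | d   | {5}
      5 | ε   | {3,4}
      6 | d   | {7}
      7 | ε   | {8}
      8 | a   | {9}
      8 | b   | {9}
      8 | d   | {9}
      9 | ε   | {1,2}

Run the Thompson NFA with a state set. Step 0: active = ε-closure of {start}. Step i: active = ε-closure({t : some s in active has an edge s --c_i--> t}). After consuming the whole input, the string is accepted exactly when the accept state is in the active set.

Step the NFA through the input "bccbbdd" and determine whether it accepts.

start: ε-closure({0}) = {0,2,3,4,6}
'b' @ 1: {3,4,5,6}
'c' @ 2: {3,4,5,6}
'c' @ 3: {3,4,5,6}
'b' @ 4: {3,4,5,6}
'b' @ 5: {3,4,5,6}
'd' @ 6: {3,4,5,6,7,8}
'd' @ 7: {1,2,3,4,5,6,7,8,9}  [accepting]
final: {1,2,3,4,5,6,7,8,9}; accept 1 in set

Answer: ACCEPT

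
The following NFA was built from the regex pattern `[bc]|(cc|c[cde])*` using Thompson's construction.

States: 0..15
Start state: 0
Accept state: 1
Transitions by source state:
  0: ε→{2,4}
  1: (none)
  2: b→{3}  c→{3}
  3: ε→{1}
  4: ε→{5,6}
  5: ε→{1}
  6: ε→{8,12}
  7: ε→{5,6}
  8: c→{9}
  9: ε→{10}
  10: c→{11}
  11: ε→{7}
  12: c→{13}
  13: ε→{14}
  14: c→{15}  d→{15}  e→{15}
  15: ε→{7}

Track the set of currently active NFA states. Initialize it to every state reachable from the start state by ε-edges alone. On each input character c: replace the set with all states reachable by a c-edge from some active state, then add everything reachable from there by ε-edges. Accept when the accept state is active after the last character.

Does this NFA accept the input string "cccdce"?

Answer: ACCEPT

Derivation:
initial (ε-close {0}): {0,1,2,4,5,6,8,12}
'c' @ 1: {1,3,9,10,13,14}  ✓accept
'c' @ 2: {1,5,6,7,8,11,12,15}  ✓accept
'c' @ 3: {9,10,13,14}
'd' @ 4: {1,5,6,7,8,12,15}  ✓accept
'c' @ 5: {9,10,13,14}
'e' @ 6: {1,5,6,7,8,12,15}  ✓accept
end set {1,5,6,7,8,12,15} — state 1 in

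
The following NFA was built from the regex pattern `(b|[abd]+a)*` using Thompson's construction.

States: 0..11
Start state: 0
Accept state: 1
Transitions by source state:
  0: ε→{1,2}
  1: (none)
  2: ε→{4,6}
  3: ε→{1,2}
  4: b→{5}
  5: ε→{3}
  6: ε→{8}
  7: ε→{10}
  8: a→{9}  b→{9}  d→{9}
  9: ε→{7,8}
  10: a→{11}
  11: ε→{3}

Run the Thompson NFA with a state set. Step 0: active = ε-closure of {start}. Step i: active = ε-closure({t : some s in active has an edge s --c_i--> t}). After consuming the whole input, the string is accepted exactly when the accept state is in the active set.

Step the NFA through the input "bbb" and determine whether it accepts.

initial (ε-close {0}): {0,1,2,4,6,8}
'b' @ 1: {1,2,3,4,5,6,7,8,9,10}  [accepting]
'b' @ 2: {1,2,3,4,5,6,7,8,9,10}  [accepting]
'b' @ 3: {1,2,3,4,5,6,7,8,9,10}  [accepting]
final: {1,2,3,4,5,6,7,8,9,10}; accept 1 in set

Answer: ACCEPT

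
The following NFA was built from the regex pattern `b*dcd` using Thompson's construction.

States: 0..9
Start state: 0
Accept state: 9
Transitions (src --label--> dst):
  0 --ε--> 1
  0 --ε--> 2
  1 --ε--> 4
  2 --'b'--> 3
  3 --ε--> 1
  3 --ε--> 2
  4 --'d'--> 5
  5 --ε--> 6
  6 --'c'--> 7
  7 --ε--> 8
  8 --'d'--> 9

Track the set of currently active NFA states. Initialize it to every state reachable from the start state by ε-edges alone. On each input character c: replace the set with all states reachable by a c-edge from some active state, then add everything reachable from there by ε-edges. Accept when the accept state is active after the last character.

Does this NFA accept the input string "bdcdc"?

Answer: REJECT

Steps:
S₀ = ε-closure({0}) = {0,1,2,4}
'b' @ 1: {1,2,3,4}
'd' @ 2: {5,6}
'c' @ 3: {7,8}
'd' @ 4: {9}  (accept∈set)
'c' @ 5: {}  — state set empty
end set {} — state 9 not in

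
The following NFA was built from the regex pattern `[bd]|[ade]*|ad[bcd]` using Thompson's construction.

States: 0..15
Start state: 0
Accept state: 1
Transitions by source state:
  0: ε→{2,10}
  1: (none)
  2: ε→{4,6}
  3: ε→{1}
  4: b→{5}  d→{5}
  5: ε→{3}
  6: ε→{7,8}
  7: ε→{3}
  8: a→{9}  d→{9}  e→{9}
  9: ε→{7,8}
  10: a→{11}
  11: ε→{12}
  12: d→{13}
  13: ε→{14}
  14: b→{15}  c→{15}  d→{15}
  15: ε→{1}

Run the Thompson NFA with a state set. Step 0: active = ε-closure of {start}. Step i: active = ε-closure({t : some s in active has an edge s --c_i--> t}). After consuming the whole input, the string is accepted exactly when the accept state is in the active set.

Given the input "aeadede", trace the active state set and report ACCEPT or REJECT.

Answer: ACCEPT

Derivation:
initial (ε-close {0}): {0,1,2,3,4,6,7,8,10}
'a' @ 1: {1,3,7,8,9,11,12}  (accept∈set)
'e' @ 2: {1,3,7,8,9}  (accept∈set)
'a' @ 3: {1,3,7,8,9}  (accept∈set)
'd' @ 4: {1,3,7,8,9}  (accept∈set)
'e' @ 5: {1,3,7,8,9}  (accept∈set)
'd' @ 6: {1,3,7,8,9}  (accept∈set)
'e' @ 7: {1,3,7,8,9}  (accept∈set)
final: {1,3,7,8,9}; accept 1 in set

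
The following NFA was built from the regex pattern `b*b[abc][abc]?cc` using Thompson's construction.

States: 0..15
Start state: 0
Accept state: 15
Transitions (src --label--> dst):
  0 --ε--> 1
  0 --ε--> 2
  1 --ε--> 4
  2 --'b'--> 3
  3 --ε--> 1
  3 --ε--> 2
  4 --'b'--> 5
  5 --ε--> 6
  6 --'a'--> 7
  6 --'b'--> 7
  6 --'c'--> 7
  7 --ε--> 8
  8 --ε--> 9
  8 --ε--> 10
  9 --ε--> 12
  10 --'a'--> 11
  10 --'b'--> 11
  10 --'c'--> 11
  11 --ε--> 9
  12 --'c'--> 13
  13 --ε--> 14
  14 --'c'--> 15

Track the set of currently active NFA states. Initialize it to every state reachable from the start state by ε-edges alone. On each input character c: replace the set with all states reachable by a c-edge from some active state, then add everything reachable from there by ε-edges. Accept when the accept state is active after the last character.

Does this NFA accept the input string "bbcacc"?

start: ε-closure({0}) = {0,1,2,4}
'b' @ 1: {1,2,3,4,5,6}
'b' @ 2: {1,2,3,4,5,6,7,8,9,10,12}
'c' @ 3: {7,8,9,10,11,12,13,14}
'a' @ 4: {9,11,12}
'c' @ 5: {13,14}
'c' @ 6: {15}  ✓accept
after full input: {15}  (accept=15 in)

Answer: ACCEPT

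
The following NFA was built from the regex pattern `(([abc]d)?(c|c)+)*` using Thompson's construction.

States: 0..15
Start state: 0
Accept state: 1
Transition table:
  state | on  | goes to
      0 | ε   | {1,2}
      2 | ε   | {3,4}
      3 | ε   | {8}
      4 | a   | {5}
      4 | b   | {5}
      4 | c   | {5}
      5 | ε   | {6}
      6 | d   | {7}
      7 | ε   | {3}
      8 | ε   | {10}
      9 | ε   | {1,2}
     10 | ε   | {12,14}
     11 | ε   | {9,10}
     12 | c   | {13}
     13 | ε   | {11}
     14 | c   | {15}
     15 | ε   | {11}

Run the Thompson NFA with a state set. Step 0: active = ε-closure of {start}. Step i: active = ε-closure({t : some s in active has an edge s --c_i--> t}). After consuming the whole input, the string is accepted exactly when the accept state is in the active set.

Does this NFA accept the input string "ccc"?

S₀ = ε-closure({0}) = {0,1,2,3,4,8,10,12,14}
'c' @ 1: {1,2,3,4,5,6,8,9,10,11,12,13,14,15}  (accept∈set)
'c' @ 2: {1,2,3,4,5,6,8,9,10,11,12,13,14,15}  (accept∈set)
'c' @ 3: {1,2,3,4,5,6,8,9,10,11,12,13,14,15}  (accept∈set)
final: {1,2,3,4,5,6,8,9,10,11,12,13,14,15}; accept 1 in set

Answer: ACCEPT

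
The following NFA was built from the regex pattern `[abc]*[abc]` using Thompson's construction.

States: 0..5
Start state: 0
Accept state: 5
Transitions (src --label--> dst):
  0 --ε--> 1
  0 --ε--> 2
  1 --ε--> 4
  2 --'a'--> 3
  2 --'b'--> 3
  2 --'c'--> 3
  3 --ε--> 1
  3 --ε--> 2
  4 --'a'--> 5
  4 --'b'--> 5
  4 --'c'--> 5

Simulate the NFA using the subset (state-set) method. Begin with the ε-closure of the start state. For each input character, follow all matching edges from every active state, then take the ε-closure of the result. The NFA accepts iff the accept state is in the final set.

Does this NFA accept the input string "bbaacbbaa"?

Answer: ACCEPT

Derivation:
start: ε-closure({0}) = {0,1,2,4}
'b' @ 1: {1,2,3,4,5}  [accepting]
'b' @ 2: {1,2,3,4,5}  [accepting]
'a' @ 3: {1,2,3,4,5}  [accepting]
'a' @ 4: {1,2,3,4,5}  [accepting]
'c' @ 5: {1,2,3,4,5}  [accepting]
'b' @ 6: {1,2,3,4,5}  [accepting]
'b' @ 7: {1,2,3,4,5}  [accepting]
'a' @ 8: {1,2,3,4,5}  [accepting]
'a' @ 9: {1,2,3,4,5}  [accepting]
after full input: {1,2,3,4,5}  (accept=5 in)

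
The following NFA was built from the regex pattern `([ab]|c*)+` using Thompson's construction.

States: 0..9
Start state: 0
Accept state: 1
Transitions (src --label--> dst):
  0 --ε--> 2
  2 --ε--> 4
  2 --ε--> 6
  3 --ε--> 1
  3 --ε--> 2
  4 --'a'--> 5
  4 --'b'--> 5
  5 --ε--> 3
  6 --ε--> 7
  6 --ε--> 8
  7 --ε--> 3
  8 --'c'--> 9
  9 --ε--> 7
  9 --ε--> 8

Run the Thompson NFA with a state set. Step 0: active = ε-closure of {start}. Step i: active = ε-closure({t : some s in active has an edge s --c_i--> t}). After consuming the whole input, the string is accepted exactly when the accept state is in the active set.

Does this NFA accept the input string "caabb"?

Answer: ACCEPT

Trace:
start: ε-closure({0}) = {0,1,2,3,4,6,7,8}
'c' @ 1: {1,2,3,4,6,7,8,9}  ✓accept
'a' @ 2: {1,2,3,4,5,6,7,8}  ✓accept
'a' @ 3: {1,2,3,4,5,6,7,8}  ✓accept
'b' @ 4: {1,2,3,4,5,6,7,8}  ✓accept
'b' @ 5: {1,2,3,4,5,6,7,8}  ✓accept
after full input: {1,2,3,4,5,6,7,8}  (accept=1 in)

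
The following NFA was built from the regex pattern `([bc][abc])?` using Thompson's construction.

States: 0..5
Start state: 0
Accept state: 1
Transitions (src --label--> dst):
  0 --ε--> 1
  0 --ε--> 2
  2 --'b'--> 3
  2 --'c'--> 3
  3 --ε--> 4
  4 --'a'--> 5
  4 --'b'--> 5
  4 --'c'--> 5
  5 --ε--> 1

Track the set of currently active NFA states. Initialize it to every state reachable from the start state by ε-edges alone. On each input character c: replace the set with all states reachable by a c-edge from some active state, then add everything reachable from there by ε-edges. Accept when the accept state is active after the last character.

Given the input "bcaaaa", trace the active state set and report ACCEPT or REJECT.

start: ε-closure({0}) = {0,1,2}
'b' @ 1: {3,4}
'c' @ 2: {1,5}  ✓accept
'a' @ 3: {}  — state set empty
rest 'aaa' ignored (set empty)
end set {} — state 1 not in

Answer: REJECT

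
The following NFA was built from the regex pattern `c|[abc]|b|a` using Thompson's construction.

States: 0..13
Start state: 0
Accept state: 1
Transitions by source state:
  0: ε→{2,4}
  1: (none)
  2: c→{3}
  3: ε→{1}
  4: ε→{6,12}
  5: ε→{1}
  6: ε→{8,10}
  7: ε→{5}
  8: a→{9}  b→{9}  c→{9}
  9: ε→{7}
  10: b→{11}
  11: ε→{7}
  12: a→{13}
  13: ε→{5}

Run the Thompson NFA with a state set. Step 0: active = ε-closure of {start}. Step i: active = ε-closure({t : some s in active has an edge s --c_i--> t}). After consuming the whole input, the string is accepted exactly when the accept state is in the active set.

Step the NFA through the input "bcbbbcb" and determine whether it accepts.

S₀ = ε-closure({0}) = {0,2,4,6,8,10,12}
'b' @ 1: {1,5,7,9,11}  (accept∈set)
'c' @ 2: {}  — state set empty
rest 'bbbcb' ignored (set empty)
after full input: {}  (accept=1 not in)

Answer: REJECT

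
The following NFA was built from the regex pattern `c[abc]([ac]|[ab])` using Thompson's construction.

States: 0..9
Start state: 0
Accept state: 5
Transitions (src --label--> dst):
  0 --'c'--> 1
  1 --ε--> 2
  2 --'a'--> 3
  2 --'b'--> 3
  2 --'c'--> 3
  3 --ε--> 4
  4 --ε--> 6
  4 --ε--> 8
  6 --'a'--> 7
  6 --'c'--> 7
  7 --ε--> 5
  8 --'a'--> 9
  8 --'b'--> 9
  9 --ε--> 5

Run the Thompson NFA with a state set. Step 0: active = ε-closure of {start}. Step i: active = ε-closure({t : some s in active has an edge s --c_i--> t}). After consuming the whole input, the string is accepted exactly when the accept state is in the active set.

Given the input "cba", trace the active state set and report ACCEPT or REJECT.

Answer: ACCEPT

Steps:
S₀ = ε-closure({0}) = {0}
'c' @ 1: {1,2}
'b' @ 2: {3,4,6,8}
'a' @ 3: {5,7,9}  ✓accept
final: {5,7,9}; accept 5 in set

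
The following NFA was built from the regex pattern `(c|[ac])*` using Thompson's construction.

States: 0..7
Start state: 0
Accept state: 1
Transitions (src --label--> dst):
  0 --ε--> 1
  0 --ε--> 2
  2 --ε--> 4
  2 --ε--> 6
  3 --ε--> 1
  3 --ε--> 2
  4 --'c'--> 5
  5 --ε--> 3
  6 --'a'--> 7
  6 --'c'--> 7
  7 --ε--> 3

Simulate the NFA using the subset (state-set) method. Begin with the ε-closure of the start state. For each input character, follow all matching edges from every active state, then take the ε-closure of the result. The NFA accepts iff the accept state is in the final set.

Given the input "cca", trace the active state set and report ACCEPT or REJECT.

start: ε-closure({0}) = {0,1,2,4,6}
'c' @ 1: {1,2,3,4,5,6,7}  (accept∈set)
'c' @ 2: {1,2,3,4,5,6,7}  (accept∈set)
'a' @ 3: {1,2,3,4,6,7}  (accept∈set)
end set {1,2,3,4,6,7} — state 1 in

Answer: ACCEPT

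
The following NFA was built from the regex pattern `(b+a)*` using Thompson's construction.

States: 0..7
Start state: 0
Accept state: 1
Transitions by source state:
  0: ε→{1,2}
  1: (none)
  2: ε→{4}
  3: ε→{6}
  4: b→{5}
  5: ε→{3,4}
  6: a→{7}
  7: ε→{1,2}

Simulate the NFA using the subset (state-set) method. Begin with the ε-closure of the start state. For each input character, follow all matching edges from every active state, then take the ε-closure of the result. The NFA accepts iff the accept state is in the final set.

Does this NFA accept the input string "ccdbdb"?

start: ε-closure({0}) = {0,1,2,4}
'c' @ 1: {}  — dead — no transitions
rest 'cdbdb' ignored (set empty)
end set {} — state 1 not in

Answer: REJECT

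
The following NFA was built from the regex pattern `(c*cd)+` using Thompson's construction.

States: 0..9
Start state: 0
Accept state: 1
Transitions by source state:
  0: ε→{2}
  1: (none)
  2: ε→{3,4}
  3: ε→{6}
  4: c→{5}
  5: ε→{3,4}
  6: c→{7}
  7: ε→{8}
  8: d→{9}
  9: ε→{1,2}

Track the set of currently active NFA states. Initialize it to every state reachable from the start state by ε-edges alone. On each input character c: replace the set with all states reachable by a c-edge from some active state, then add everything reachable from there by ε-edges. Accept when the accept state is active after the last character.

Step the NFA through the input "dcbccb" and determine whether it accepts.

S₀ = ε-closure({0}) = {0,2,3,4,6}
'd' @ 1: {}  — state set empty
rest 'cbccb' ignored (set empty)
after full input: {}  (accept=1 not in)

Answer: REJECT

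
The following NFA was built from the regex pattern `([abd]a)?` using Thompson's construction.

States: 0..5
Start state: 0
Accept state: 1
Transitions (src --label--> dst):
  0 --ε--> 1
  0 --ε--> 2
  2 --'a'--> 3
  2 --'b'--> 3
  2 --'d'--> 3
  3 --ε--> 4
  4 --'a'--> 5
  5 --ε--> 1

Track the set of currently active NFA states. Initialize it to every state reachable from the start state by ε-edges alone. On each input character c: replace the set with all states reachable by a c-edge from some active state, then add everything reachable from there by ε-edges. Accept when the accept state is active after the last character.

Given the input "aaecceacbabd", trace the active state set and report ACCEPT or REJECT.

S₀ = ε-closure({0}) = {0,1,2}
'a' @ 1: {3,4}
'a' @ 2: {1,5}  [accepting]
'e' @ 3: {}  — state set empty
rest 'cceacbabd' ignored (set empty)
end set {} — state 1 not in

Answer: REJECT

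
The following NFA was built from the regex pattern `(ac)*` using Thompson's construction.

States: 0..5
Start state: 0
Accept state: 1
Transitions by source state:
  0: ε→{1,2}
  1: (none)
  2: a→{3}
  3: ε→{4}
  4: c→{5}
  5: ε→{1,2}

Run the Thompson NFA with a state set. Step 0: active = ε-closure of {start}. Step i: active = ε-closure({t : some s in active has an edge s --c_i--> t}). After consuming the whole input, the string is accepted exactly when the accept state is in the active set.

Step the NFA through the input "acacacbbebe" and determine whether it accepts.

Answer: REJECT

Trace:
initial (ε-close {0}): {0,1,2}
'a' @ 1: {3,4}
'c' @ 2: {1,2,5}  ✓accept
'a' @ 3: {3,4}
'c' @ 4: {1,2,5}  ✓accept
'a' @ 5: {3,4}
'c' @ 6: {1,2,5}  ✓accept
'b' @ 7: {}  — no active states
rest 'bebe' ignored (set empty)
after full input: {}  (accept=1 not in)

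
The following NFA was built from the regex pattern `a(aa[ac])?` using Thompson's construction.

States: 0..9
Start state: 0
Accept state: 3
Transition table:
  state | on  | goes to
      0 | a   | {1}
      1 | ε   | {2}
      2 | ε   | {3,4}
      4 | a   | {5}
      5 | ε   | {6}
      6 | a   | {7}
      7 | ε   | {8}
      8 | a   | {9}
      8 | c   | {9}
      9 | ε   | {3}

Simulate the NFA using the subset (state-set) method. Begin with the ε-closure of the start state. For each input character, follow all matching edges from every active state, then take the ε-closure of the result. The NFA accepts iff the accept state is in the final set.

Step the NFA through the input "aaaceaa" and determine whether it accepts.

start: ε-closure({0}) = {0}
'a' @ 1: {1,2,3,4}  (accept∈set)
'a' @ 2: {5,6}
'a' @ 3: {7,8}
'c' @ 4: {3,9}  (accept∈set)
'e' @ 5: {}  — dead — no transitions
rest 'aa' ignored (set empty)
final: {}; accept 3 not in set

Answer: REJECT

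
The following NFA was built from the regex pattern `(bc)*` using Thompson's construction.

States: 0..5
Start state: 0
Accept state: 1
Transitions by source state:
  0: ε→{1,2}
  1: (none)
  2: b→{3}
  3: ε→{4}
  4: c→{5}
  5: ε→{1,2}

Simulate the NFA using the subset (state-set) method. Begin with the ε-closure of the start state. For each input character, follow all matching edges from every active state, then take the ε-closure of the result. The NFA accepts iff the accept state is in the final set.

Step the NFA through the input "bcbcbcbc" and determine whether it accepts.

Answer: ACCEPT

Trace:
start: ε-closure({0}) = {0,1,2}
'b' @ 1: {3,4}
'c' @ 2: {1,2,5}  ✓accept
'b' @ 3: {3,4}
'c' @ 4: {1,2,5}  ✓accept
'b' @ 5: {3,4}
'c' @ 6: {1,2,5}  ✓accept
'b' @ 7: {3,4}
'c' @ 8: {1,2,5}  ✓accept
final: {1,2,5}; accept 1 in set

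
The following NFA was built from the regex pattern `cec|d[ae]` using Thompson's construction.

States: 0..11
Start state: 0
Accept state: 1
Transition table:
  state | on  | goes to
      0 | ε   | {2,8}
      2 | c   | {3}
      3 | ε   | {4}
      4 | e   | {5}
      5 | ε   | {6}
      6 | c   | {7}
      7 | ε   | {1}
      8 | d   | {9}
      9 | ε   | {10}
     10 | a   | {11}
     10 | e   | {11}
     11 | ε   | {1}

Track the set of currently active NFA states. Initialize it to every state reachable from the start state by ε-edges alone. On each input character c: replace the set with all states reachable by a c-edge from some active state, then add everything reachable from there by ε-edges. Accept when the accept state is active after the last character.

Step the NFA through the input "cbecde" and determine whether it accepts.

S₀ = ε-closure({0}) = {0,2,8}
'c' @ 1: {3,4}
'b' @ 2: {}  — state set empty
rest 'ecde' ignored (set empty)
end set {} — state 1 not in

Answer: REJECT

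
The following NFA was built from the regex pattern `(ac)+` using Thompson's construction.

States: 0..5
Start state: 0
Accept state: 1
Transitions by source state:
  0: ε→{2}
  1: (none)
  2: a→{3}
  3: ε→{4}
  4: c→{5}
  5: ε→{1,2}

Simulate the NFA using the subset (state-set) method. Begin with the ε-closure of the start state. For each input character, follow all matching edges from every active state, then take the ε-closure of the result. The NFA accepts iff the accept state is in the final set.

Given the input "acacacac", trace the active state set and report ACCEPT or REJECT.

S₀ = ε-closure({0}) = {0,2}
'a' @ 1: {3,4}
'c' @ 2: {1,2,5}  [accepting]
'a' @ 3: {3,4}
'c' @ 4: {1,2,5}  [accepting]
'a' @ 5: {3,4}
'c' @ 6: {1,2,5}  [accepting]
'a' @ 7: {3,4}
'c' @ 8: {1,2,5}  [accepting]
end set {1,2,5} — state 1 in

Answer: ACCEPT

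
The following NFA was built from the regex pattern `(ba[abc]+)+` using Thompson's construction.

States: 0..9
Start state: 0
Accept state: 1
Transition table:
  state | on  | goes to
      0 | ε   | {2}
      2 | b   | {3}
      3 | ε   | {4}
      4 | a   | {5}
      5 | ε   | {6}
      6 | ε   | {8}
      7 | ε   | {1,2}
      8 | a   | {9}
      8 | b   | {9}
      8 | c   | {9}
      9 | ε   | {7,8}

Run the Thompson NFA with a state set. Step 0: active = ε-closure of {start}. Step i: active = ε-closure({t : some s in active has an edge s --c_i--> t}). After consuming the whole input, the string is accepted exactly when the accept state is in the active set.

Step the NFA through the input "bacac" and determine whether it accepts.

S₀ = ε-closure({0}) = {0,2}
'b' @ 1: {3,4}
'a' @ 2: {5,6,8}
'c' @ 3: {1,2,7,8,9}  (accept∈set)
'a' @ 4: {1,2,7,8,9}  (accept∈set)
'c' @ 5: {1,2,7,8,9}  (accept∈set)
after full input: {1,2,7,8,9}  (accept=1 in)

Answer: ACCEPT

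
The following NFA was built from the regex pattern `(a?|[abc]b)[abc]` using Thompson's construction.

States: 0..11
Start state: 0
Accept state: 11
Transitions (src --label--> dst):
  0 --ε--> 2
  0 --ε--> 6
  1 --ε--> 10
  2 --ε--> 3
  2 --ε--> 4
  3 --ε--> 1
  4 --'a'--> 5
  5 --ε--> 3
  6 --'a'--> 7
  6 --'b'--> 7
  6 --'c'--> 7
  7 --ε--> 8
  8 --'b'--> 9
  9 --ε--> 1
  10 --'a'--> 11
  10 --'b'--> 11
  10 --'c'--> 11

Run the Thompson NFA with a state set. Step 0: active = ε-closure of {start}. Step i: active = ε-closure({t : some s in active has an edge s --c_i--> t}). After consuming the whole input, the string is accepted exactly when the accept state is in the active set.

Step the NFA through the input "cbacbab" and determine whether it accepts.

Answer: REJECT

Derivation:
start: ε-closure({0}) = {0,1,2,3,4,6,10}
'c' @ 1: {7,8,11}  [accepting]
'b' @ 2: {1,9,10}
'a' @ 3: {11}  [accepting]
'c' @ 4: {}  — dead — no transitions
rest 'bab' ignored (set empty)
end set {} — state 11 not in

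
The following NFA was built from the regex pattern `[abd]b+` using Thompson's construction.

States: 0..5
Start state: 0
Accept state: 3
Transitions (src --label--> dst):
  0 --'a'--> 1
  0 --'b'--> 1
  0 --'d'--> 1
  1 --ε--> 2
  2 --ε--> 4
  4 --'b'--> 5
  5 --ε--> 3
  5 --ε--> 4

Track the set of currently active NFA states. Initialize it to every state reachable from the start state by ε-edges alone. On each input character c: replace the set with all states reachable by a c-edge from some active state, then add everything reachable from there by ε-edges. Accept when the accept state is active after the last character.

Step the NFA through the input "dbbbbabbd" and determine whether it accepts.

initial (ε-close {0}): {0}
'd' @ 1: {1,2,4}
'b' @ 2: {3,4,5}  [accepting]
'b' @ 3: {3,4,5}  [accepting]
'b' @ 4: {3,4,5}  [accepting]
'b' @ 5: {3,4,5}  [accepting]
'a' @ 6: {}  — no active states
rest 'bbd' ignored (set empty)
end set {} — state 3 not in

Answer: REJECT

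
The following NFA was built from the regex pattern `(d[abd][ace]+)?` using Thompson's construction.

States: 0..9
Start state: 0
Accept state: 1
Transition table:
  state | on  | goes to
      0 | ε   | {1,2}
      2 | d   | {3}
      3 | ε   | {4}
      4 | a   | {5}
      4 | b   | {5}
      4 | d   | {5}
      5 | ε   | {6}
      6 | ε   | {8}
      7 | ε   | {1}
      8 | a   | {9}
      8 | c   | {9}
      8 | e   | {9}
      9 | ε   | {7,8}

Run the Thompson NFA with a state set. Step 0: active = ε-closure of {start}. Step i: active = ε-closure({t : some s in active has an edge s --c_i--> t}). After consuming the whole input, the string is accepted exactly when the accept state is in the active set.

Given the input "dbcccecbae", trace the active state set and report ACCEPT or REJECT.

start: ε-closure({0}) = {0,1,2}
'd' @ 1: {3,4}
'b' @ 2: {5,6,8}
'c' @ 3: {1,7,8,9}  [accepting]
'c' @ 4: {1,7,8,9}  [accepting]
'c' @ 5: {1,7,8,9}  [accepting]
'e' @ 6: {1,7,8,9}  [accepting]
'c' @ 7: {1,7,8,9}  [accepting]
'b' @ 8: {}  — no active states
rest 'ae' ignored (set empty)
end set {} — state 1 not in

Answer: REJECT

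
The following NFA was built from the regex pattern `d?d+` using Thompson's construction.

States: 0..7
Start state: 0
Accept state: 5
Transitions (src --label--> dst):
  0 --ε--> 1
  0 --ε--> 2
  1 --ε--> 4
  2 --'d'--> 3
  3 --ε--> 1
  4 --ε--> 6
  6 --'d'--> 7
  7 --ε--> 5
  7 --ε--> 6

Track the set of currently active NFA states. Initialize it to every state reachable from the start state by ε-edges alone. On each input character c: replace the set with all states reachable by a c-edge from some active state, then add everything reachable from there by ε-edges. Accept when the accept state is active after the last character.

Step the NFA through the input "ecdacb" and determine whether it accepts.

start: ε-closure({0}) = {0,1,2,4,6}
'e' @ 1: {}  — no active states
rest 'cdacb' ignored (set empty)
final: {}; accept 5 not in set

Answer: REJECT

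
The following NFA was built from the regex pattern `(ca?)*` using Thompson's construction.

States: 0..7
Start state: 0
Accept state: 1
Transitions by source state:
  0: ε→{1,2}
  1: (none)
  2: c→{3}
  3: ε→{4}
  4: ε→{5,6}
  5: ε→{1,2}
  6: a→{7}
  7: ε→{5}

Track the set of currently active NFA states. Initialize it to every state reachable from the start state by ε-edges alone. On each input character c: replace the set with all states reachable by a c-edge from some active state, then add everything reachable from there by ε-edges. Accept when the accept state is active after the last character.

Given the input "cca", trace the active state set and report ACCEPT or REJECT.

S₀ = ε-closure({0}) = {0,1,2}
'c' @ 1: {1,2,3,4,5,6}  ✓accept
'c' @ 2: {1,2,3,4,5,6}  ✓accept
'a' @ 3: {1,2,5,7}  ✓accept
end set {1,2,5,7} — state 1 in

Answer: ACCEPT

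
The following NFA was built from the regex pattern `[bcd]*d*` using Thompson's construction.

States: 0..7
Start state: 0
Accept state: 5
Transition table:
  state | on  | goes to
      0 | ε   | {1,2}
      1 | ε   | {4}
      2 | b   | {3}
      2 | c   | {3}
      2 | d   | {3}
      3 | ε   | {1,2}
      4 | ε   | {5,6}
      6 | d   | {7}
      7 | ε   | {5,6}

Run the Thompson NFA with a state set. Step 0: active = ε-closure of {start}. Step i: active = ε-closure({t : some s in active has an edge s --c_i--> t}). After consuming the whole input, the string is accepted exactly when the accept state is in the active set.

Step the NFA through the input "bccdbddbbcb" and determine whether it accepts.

Answer: ACCEPT

Derivation:
S₀ = ε-closure({0}) = {0,1,2,4,5,6}
'b' @ 1: {1,2,3,4,5,6}  (accept∈set)
'c' @ 2: {1,2,3,4,5,6}  (accept∈set)
'c' @ 3: {1,2,3,4,5,6}  (accept∈set)
'd' @ 4: {1,2,3,4,5,6,7}  (accept∈set)
'b' @ 5: {1,2,3,4,5,6}  (accept∈set)
'd' @ 6: {1,2,3,4,5,6,7}  (accept∈set)
'd' @ 7: {1,2,3,4,5,6,7}  (accept∈set)
'b' @ 8: {1,2,3,4,5,6}  (accept∈set)
'b' @ 9: {1,2,3,4,5,6}  (accept∈set)
'c' @ 10: {1,2,3,4,5,6}  (accept∈set)
'b' @ 11: {1,2,3,4,5,6}  (accept∈set)
end set {1,2,3,4,5,6} — state 5 in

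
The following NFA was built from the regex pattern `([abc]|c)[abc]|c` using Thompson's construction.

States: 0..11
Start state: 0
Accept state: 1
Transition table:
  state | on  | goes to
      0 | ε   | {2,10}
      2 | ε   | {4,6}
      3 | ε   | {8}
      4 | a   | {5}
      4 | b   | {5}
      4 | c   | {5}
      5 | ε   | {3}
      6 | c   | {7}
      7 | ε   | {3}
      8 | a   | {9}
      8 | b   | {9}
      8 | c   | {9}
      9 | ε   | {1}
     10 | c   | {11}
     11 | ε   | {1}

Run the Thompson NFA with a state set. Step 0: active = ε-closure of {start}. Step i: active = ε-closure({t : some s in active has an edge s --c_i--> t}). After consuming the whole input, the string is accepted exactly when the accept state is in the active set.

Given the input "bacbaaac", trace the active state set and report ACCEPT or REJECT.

initial (ε-close {0}): {0,2,4,6,10}
'b' @ 1: {3,5,8}
'a' @ 2: {1,9}  ✓accept
'c' @ 3: {}  — state set empty
rest 'baaac' ignored (set empty)
end set {} — state 1 not in

Answer: REJECT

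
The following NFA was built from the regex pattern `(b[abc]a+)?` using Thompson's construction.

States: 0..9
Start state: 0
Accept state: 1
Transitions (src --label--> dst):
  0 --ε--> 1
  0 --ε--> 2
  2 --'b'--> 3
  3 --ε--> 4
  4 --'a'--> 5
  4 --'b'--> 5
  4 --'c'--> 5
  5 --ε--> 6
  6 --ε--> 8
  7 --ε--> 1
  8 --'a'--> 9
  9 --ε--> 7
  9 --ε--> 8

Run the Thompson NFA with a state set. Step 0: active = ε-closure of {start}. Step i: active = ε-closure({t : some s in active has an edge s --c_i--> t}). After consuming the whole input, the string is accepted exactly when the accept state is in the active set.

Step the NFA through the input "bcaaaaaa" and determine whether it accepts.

start: ε-closure({0}) = {0,1,2}
'b' @ 1: {3,4}
'c' @ 2: {5,6,8}
'a' @ 3: {1,7,8,9}  ✓accept
'a' @ 4: {1,7,8,9}  ✓accept
'a' @ 5: {1,7,8,9}  ✓accept
'a' @ 6: {1,7,8,9}  ✓accept
'a' @ 7: {1,7,8,9}  ✓accept
'a' @ 8: {1,7,8,9}  ✓accept
final: {1,7,8,9}; accept 1 in set

Answer: ACCEPT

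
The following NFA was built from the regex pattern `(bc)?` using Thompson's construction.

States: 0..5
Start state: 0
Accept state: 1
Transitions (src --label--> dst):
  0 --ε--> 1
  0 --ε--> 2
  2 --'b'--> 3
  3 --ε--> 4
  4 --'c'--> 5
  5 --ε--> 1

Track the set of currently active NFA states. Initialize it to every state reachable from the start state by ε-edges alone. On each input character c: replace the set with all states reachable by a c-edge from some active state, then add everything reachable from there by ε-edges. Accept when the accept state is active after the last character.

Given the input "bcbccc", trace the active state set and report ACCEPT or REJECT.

start: ε-closure({0}) = {0,1,2}
'b' @ 1: {3,4}
'c' @ 2: {1,5}  (accept∈set)
'b' @ 3: {}  — state set empty
rest 'ccc' ignored (set empty)
final: {}; accept 1 not in set

Answer: REJECT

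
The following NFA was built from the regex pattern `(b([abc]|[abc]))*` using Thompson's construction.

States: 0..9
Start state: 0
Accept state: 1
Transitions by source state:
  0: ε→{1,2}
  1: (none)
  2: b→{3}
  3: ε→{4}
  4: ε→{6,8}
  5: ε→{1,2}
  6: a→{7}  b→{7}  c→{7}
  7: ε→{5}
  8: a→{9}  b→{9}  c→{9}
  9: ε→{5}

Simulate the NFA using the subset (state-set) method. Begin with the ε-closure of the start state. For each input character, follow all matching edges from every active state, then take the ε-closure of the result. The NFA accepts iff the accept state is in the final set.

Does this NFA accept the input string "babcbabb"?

S₀ = ε-closure({0}) = {0,1,2}
'b' @ 1: {3,4,6,8}
'a' @ 2: {1,2,5,7,9}  ✓accept
'b' @ 3: {3,4,6,8}
'c' @ 4: {1,2,5,7,9}  ✓accept
'b' @ 5: {3,4,6,8}
'a' @ 6: {1,2,5,7,9}  ✓accept
'b' @ 7: {3,4,6,8}
'b' @ 8: {1,2,5,7,9}  ✓accept
end set {1,2,5,7,9} — state 1 in

Answer: ACCEPT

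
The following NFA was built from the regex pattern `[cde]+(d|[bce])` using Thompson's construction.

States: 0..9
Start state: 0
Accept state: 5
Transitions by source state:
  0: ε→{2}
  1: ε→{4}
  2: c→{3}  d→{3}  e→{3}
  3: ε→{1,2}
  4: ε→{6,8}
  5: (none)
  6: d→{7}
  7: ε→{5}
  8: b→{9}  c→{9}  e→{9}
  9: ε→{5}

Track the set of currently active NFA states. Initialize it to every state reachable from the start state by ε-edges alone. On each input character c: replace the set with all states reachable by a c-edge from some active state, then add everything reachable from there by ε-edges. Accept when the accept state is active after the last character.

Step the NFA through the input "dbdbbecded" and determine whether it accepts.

Answer: REJECT

Steps:
initial (ε-close {0}): {0,2}
'd' @ 1: {1,2,3,4,6,8}
'b' @ 2: {5,9}  ✓accept
'd' @ 3: {}  — no active states
rest 'bbecded' ignored (set empty)
final: {}; accept 5 not in set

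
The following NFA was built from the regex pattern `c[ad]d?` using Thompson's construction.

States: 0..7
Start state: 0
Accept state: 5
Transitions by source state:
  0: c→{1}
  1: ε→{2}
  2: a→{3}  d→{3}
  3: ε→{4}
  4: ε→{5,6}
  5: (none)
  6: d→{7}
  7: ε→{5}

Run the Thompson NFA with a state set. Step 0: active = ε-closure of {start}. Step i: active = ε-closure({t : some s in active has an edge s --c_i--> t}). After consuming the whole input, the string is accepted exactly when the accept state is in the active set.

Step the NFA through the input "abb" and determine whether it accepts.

initial (ε-close {0}): {0}
'a' @ 1: {}  — no active states
rest 'bb' ignored (set empty)
after full input: {}  (accept=5 not in)

Answer: REJECT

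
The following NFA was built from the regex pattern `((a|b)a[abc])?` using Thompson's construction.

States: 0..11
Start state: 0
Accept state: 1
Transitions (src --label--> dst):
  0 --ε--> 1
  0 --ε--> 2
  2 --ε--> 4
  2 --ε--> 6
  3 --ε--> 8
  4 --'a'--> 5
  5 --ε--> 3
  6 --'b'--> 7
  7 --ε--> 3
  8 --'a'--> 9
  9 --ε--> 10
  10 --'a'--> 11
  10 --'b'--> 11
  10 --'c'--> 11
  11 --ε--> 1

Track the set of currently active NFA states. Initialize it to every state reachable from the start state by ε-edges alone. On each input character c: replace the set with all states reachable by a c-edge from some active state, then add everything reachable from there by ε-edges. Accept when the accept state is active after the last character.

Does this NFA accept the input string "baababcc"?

Answer: REJECT

Steps:
initial (ε-close {0}): {0,1,2,4,6}
'b' @ 1: {3,7,8}
'a' @ 2: {9,10}
'a' @ 3: {1,11}  [accepting]
'b' @ 4: {}  — state set empty
rest 'abcc' ignored (set empty)
end set {} — state 1 not in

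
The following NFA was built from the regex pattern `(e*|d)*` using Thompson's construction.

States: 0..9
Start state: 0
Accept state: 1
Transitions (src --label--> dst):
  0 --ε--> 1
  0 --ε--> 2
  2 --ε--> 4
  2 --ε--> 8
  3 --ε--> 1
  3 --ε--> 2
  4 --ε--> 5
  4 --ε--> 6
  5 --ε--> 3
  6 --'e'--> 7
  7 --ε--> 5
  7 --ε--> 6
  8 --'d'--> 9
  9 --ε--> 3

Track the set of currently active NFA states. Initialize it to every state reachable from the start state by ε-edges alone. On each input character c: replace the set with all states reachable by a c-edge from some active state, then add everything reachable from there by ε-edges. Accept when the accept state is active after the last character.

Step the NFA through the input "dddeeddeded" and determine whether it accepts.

initial (ε-close {0}): {0,1,2,3,4,5,6,8}
'd' @ 1: {1,2,3,4,5,6,8,9}  [accepting]
'd' @ 2: {1,2,3,4,5,6,8,9}  [accepting]
'd' @ 3: {1,2,3,4,5,6,8,9}  [accepting]
'e' @ 4: {1,2,3,4,5,6,7,8}  [accepting]
'e' @ 5: {1,2,3,4,5,6,7,8}  [accepting]
'd' @ 6: {1,2,3,4,5,6,8,9}  [accepting]
'd' @ 7: {1,2,3,4,5,6,8,9}  [accepting]
'e' @ 8: {1,2,3,4,5,6,7,8}  [accepting]
'd' @ 9: {1,2,3,4,5,6,8,9}  [accepting]
'e' @ 10: {1,2,3,4,5,6,7,8}  [accepting]
'd' @ 11: {1,2,3,4,5,6,8,9}  [accepting]
final: {1,2,3,4,5,6,8,9}; accept 1 in set

Answer: ACCEPT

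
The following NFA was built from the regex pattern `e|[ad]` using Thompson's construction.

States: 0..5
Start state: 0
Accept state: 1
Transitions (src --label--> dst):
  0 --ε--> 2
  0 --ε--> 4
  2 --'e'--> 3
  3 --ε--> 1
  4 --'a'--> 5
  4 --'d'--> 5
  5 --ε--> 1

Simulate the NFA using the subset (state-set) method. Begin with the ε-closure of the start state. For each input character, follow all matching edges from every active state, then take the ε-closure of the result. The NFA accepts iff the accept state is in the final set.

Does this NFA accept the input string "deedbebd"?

Answer: REJECT

Trace:
S₀ = ε-closure({0}) = {0,2,4}
'd' @ 1: {1,5}  [accepting]
'e' @ 2: {}  — no active states
rest 'edbebd' ignored (set empty)
after full input: {}  (accept=1 not in)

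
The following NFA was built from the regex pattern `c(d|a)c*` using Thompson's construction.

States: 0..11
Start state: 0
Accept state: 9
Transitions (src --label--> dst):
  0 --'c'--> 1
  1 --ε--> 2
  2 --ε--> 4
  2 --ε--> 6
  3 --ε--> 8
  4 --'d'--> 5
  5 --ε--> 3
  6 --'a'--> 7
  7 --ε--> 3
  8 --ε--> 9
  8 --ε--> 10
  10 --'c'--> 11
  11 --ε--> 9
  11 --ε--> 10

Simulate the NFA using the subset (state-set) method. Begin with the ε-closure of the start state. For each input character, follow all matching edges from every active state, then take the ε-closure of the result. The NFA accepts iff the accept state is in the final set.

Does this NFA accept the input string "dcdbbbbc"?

initial (ε-close {0}): {0}
'd' @ 1: {}  — state set empty
rest 'cdbbbbc' ignored (set empty)
after full input: {}  (accept=9 not in)

Answer: REJECT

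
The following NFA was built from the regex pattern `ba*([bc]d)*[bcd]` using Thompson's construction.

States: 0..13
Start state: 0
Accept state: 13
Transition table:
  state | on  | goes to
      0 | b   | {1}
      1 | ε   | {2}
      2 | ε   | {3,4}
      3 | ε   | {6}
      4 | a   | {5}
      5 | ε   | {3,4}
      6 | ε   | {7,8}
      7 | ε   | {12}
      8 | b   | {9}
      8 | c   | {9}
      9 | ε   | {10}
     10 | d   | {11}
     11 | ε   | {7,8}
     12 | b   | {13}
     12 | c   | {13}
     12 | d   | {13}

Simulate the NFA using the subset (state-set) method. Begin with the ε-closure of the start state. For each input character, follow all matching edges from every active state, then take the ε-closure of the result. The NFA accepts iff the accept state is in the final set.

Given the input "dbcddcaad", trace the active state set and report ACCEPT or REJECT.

start: ε-closure({0}) = {0}
'd' @ 1: {}  — no active states
rest 'bcddcaad' ignored (set empty)
after full input: {}  (accept=13 not in)

Answer: REJECT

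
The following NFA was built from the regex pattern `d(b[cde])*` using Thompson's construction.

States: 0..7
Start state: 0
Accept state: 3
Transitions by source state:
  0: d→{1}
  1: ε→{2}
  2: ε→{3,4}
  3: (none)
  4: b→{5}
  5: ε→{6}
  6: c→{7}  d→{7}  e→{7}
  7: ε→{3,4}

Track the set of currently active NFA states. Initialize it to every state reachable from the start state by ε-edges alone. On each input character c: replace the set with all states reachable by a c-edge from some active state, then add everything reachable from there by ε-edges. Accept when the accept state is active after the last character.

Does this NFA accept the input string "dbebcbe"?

Answer: ACCEPT

Trace:
start: ε-closure({0}) = {0}
'd' @ 1: {1,2,3,4}  (accept∈set)
'b' @ 2: {5,6}
'e' @ 3: {3,4,7}  (accept∈set)
'b' @ 4: {5,6}
'c' @ 5: {3,4,7}  (accept∈set)
'b' @ 6: {5,6}
'e' @ 7: {3,4,7}  (accept∈set)
final: {3,4,7}; accept 3 in set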